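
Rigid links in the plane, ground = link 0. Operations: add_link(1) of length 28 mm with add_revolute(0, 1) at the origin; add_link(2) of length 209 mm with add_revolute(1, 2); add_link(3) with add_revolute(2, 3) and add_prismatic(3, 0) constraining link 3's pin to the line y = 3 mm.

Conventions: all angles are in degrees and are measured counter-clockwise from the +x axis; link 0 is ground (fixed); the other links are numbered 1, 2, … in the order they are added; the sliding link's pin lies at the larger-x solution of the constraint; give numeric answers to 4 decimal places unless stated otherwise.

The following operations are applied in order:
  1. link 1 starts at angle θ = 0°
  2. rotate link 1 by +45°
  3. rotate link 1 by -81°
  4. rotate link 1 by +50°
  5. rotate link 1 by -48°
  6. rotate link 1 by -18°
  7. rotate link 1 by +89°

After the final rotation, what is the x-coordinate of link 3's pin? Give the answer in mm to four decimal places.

geometry: r = 28 mm, L = 209 mm, e = 3 mm; θ starts at 0°
rotate link 1 by +45°: θ ← 0° +45° = 45°
rotate link 1 by -81°: θ ← 45° -81° = -36°
rotate link 1 by +50°: θ ← -36° +50° = 14°
rotate link 1 by -48°: θ ← 14° -48° = -34°
rotate link 1 by -18°: θ ← -34° -18° = -52°
rotate link 1 by +89°: θ ← -52° +89° = 37°
crank pin P = (r cos θ, r sin θ) = (22.361794, 16.850821)
h = r sin θ − e = 16.850821 − 3 = 13.850821
x = r cos θ + √(L² − h²) = 22.361794 + 208.540535 = 230.902329

230.9023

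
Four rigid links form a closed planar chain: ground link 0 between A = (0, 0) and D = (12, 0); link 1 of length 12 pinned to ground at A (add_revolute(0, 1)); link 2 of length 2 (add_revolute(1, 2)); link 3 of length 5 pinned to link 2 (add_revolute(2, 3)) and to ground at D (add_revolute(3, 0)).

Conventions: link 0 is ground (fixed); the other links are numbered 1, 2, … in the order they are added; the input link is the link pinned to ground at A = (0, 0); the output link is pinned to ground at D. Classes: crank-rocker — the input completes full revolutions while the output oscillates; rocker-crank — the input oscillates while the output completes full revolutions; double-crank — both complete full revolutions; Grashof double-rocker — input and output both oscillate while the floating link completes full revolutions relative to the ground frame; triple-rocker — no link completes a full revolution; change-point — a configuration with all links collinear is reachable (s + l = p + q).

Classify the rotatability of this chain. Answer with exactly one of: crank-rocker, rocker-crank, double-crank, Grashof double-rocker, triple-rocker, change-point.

lengths: ground=12, input=12, coupler=2, output=5
sorted: s=2 (shortest), l=12 (longest), p+q=17
s + l = 14 vs p + q = 17
s + l < p + q (Grashof) with shortest = coupler link → Grashof double-rocker

Grashof double-rocker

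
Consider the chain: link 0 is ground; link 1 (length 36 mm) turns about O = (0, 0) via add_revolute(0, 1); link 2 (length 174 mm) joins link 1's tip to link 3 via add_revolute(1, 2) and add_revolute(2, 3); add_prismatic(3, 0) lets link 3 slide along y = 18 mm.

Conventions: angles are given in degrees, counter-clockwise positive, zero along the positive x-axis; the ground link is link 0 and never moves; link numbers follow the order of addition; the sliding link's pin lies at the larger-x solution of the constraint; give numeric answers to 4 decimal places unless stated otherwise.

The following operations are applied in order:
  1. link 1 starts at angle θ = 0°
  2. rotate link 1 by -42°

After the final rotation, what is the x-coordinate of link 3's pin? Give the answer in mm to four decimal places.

geometry: r = 36 mm, L = 174 mm, e = 18 mm; θ starts at 0°
rotate link 1 by -42°: θ ← 0° -42° = -42°
crank pin P = (r cos θ, r sin θ) = (26.753214, -24.088702)
h = r sin θ − e = -24.088702 − 18 = -42.088702
x = r cos θ + √(L² − h²) = 26.753214 + 168.832879 = 195.586093

195.5861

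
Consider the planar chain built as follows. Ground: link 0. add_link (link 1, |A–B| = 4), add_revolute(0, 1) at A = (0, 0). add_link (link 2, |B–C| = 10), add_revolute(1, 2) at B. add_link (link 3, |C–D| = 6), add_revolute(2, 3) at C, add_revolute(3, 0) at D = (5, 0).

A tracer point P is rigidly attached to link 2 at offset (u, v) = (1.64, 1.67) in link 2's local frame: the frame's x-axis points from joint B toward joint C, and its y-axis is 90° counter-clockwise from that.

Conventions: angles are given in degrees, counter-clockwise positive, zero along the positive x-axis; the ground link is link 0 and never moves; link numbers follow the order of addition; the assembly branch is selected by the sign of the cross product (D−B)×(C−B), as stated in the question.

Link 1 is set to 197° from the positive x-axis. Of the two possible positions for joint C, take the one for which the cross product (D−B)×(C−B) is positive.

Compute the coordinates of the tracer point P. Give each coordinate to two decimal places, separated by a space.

A=(0,0), D=(5.00,0)
B = A + 4.00·(cos197°, sin197°) = (-3.8252, -1.1695)
|BD| = 8.9024
circle(B,10.00) ∩ circle(D,6.00): a=8.0457, h=5.9385
  candidates: C₊=(3.3707,5.7745) cross=52.867; C₋=(4.9309,-5.9996) cross=-52.867
  branch + wants cross > 0 → take C=(3.3707,5.7745) (cross=52.867)
ex = (C−B)/|BC| = (0.7196,0.6944); ey = (-0.6944,0.7196)
P = B + 1.64·ex + 1.67·ey = (-3.8047,1.1710)

-3.80 1.17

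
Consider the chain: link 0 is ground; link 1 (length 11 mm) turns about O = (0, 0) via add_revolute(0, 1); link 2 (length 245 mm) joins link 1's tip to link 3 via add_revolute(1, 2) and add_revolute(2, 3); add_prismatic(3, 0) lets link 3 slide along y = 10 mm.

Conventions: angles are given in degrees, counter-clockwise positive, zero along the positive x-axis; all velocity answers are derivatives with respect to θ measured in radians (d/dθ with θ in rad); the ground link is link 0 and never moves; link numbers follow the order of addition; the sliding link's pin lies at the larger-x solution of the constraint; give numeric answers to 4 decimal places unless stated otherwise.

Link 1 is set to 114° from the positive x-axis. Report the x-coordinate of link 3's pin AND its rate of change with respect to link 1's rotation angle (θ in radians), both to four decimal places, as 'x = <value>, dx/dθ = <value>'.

geometry: r = 11 mm, L = 245 mm, e = 10 mm
crank pin P = (r cos θ, r sin θ) = (-4.474103, 10.049000)
h = r sin θ − e = 10.049000 − 10 = 0.049000
x = r cos θ + √(L² − h²) = -4.474103 + 244.999995 = 240.525892
dx/dθ = −r sin θ − h·r cos θ/√(L² − h²) (θ in radians; h = 0.049000) = -10.048105

x = 240.5259, dx/dθ = -10.0481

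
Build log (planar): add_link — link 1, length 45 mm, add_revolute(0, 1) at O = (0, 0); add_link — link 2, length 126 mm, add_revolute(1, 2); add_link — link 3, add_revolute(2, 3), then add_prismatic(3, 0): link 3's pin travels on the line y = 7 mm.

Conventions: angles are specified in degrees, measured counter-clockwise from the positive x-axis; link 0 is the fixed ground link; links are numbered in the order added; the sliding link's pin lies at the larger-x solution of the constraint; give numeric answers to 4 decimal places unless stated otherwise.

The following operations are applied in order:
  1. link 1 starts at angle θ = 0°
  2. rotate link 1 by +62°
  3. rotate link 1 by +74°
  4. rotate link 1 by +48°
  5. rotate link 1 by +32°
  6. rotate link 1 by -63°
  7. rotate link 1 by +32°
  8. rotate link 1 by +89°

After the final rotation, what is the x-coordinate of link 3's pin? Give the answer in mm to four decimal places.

geometry: r = 45 mm, L = 126 mm, e = 7 mm; θ starts at 0°
rotate link 1 by +62°: θ ← 0° +62° = 62°
rotate link 1 by +74°: θ ← 62° +74° = 136°
rotate link 1 by +48°: θ ← 136° +48° = 184°
rotate link 1 by +32°: θ ← 184° +32° = 216°
rotate link 1 by -63°: θ ← 216° -63° = 153°
rotate link 1 by +32°: θ ← 153° +32° = 185°
rotate link 1 by +89°: θ ← 185° +89° = 274°
crank pin P = (r cos θ, r sin θ) = (3.139041, -44.890382)
h = r sin θ − e = -44.890382 − 7 = -51.890382
x = r cos θ + √(L² − h²) = 3.139041 + 114.818937 = 117.957978

117.9580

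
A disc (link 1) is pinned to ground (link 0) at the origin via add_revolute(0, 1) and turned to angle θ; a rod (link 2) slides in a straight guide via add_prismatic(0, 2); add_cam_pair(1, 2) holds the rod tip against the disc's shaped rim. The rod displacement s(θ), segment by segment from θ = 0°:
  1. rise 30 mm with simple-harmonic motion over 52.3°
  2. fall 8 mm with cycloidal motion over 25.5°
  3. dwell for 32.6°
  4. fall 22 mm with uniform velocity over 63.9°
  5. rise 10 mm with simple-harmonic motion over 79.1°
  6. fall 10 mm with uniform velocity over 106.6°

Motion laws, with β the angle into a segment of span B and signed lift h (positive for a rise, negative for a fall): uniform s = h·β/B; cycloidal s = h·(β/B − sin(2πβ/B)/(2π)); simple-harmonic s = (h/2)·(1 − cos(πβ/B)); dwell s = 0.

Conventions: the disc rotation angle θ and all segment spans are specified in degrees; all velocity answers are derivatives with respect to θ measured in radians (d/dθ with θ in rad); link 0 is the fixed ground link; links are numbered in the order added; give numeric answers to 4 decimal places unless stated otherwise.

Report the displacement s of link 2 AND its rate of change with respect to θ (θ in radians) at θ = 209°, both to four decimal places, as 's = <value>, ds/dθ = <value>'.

segment 1 (0° to 52.3°, simple-harmonic, h = 30) is passed completely: s = 0.0000 + (30) = 30.0000
segment 2 (52.3° to 77.8°, cycloidal, h = -8) is passed completely: s = 30.0000 + (-8) = 22.0000
segment 3 (77.8° to 110.4°, dwell): s unchanged at 22.0000
segment 4 (110.4° to 174.3°, uniform, h = -22) is passed completely: s = 22.0000 + (-22) = 0.0000
θ = 209° falls in segment 5 (174.3° to 253.4°, simple-harmonic, h = 10): β = 209 − 174.3 = 34.7°, B = 79.1°; Δs = 10/2·(1 − cos(π·0.4387)) = 4.0428; s = 0.0000 + 4.0428 = 4.0428
velocity in seg [174.3°–253.4°] (simple-harmonic), θ in radians: β = 34.7° = 0.6056 rad, B = 79.1° = 1.3806 rad; ds/dθ = (πh/(2B)) sin(πβ/B) = (π·10/(2·1.3806)) sin(π·0.4387) = 11.167565 mm/rad

s = 4.0428, ds/dθ = 11.1676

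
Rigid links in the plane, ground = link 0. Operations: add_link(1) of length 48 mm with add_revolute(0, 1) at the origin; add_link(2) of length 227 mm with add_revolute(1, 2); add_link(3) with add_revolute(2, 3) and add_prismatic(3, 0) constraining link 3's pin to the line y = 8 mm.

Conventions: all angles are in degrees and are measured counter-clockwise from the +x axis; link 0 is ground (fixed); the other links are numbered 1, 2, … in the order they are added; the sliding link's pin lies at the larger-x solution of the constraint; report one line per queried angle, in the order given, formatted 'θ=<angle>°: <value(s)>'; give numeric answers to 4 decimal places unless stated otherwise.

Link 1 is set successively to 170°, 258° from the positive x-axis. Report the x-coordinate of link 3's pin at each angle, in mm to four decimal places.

geometry: r = 48 mm, L = 227 mm, e = 8 mm
θ=170°: crank pin P = (r cos θ, r sin θ) = (-47.270772, 8.335113)
θ=170°: h = r sin θ − e = 8.335113 − 8 = 0.335113
θ=170°: x = r cos θ + √(L² − h²) = -47.270772 + 226.999753 = 179.728980
θ=258°: crank pin P = (r cos θ, r sin θ) = (-9.979761, -46.951085)
θ=258°: h = r sin θ − e = -46.951085 − 8 = -54.951085
θ=258°: x = r cos θ + √(L² − h²) = -9.979761 + 220.248447 = 210.268686

θ=170°: 179.7290
θ=258°: 210.2687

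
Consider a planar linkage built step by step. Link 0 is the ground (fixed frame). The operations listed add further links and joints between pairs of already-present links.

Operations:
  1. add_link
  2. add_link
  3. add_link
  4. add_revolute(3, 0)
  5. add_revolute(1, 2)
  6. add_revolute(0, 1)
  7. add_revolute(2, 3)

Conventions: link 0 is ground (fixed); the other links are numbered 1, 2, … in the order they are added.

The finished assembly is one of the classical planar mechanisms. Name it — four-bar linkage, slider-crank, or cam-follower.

links: 4 (incl. ground); joints: 4 revolute, 0 prismatic, 0 higher (cam) pair, forming one closed loop
4 links in a single 4R loop → four-bar linkage

four-bar linkage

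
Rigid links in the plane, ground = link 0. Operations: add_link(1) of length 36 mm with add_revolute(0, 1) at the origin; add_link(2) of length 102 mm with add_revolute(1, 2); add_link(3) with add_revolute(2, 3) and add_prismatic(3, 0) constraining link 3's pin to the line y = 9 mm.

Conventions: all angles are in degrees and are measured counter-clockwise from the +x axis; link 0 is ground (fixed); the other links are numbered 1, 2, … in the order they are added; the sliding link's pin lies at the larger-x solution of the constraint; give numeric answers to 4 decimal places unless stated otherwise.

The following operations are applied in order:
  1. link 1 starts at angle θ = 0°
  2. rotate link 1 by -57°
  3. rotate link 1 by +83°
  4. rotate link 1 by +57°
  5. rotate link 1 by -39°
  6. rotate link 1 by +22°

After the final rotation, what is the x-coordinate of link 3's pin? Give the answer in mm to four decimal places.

geometry: r = 36 mm, L = 102 mm, e = 9 mm; θ starts at 0°
rotate link 1 by -57°: θ ← 0° -57° = -57°
rotate link 1 by +83°: θ ← -57° +83° = 26°
rotate link 1 by +57°: θ ← 26° +57° = 83°
rotate link 1 by -39°: θ ← 83° -39° = 44°
rotate link 1 by +22°: θ ← 44° +22° = 66°
crank pin P = (r cos θ, r sin θ) = (14.642519, 32.887636)
h = r sin θ − e = 32.887636 − 9 = 23.887636
x = r cos θ + √(L² − h²) = 14.642519 + 99.163405 = 113.805924

113.8059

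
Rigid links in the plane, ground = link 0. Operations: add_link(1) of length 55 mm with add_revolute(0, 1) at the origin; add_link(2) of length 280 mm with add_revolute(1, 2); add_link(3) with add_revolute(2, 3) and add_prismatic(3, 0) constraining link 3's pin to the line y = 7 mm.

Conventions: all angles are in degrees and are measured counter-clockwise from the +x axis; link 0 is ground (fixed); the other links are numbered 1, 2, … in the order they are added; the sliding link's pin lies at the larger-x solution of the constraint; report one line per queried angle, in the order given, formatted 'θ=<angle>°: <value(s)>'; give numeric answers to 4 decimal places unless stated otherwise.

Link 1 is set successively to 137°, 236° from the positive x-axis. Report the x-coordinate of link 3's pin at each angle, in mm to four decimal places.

geometry: r = 55 mm, L = 280 mm, e = 7 mm
θ=137°: crank pin P = (r cos θ, r sin θ) = (-40.224454, 37.509910)
θ=137°: h = r sin θ − e = 37.509910 − 7 = 30.509910
θ=137°: x = r cos θ + √(L² − h²) = -40.224454 + 278.332796 = 238.108343
θ=236°: crank pin P = (r cos θ, r sin θ) = (-30.755610, -45.597066)
θ=236°: h = r sin θ − e = -45.597066 − 7 = -52.597066
θ=236°: x = r cos θ + √(L² − h²) = -30.755610 + 275.015542 = 244.259933

θ=137°: 238.1083
θ=236°: 244.2599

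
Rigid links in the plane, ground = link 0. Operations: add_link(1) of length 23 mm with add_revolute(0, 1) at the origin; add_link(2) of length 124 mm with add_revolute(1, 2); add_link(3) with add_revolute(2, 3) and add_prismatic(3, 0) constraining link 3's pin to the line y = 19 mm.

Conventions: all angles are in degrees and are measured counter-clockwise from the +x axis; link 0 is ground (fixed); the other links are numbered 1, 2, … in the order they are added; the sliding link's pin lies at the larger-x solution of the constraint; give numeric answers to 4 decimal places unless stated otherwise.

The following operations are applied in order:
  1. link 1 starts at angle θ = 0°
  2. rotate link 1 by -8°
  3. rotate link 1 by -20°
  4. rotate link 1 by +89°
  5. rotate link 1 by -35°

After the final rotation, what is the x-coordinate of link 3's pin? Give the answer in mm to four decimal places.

geometry: r = 23 mm, L = 124 mm, e = 19 mm; θ starts at 0°
rotate link 1 by -8°: θ ← 0° -8° = -8°
rotate link 1 by -20°: θ ← -8° -20° = -28°
rotate link 1 by +89°: θ ← -28° +89° = 61°
rotate link 1 by -35°: θ ← 61° -35° = 26°
crank pin P = (r cos θ, r sin θ) = (20.672263, 10.082536)
h = r sin θ − e = 10.082536 − 19 = -8.917464
x = r cos θ + √(L² − h²) = 20.672263 + 123.678935 = 144.351198

144.3512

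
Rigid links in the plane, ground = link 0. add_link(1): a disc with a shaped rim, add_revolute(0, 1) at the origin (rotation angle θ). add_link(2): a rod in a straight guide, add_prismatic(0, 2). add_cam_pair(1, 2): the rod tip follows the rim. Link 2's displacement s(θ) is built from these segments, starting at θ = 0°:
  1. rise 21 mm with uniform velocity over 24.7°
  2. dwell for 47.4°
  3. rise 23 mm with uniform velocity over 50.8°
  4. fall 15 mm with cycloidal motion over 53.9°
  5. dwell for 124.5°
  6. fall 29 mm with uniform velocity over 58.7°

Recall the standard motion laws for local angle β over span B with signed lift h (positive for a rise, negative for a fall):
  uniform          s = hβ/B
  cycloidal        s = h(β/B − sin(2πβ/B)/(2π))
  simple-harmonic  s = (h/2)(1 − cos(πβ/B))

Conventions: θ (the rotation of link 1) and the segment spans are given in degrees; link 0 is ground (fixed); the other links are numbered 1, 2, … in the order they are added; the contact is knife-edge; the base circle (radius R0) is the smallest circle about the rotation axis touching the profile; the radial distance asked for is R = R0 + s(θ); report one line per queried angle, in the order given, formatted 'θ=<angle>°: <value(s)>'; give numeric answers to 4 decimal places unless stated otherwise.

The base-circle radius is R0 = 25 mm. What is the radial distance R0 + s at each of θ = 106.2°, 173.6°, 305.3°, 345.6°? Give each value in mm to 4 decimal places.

segment 1 (0° to 24.7°, uniform, h = 21) is passed completely: s = 0.0000 + (21) = 21.0000
segment 2 (24.7° to 72.1°, dwell): s unchanged at 21.0000
θ = 106.2° falls in segment 3 (72.1° to 122.9°, uniform, h = 23): β = 106.2 − 72.1 = 34.1°, B = 50.8°; Δs = 23·34.1/50.8 = 15.4390; s = 21.0000 + 15.4390 = 36.4390
segment 3 (72.1° to 122.9°, uniform, h = 23) is passed completely: s = 21.0000 + (23) = 44.0000
θ = 173.6° falls in segment 4 (122.9° to 176.8°, cycloidal, h = -15): β = 173.6 − 122.9 = 50.7°, B = 53.9°; Δs = -15·(0.9406 − sin(2π·0.9406)/(2π)) = -14.9795; s = 44.0000 − 14.9795 = 29.0205
segment 4 (122.9° to 176.8°, cycloidal, h = -15) is passed completely: s = 44.0000 + (-15) = 29.0000
segment 5 (176.8° to 301.3°, dwell): s unchanged at 29.0000
θ = 305.3° falls in segment 6 (301.3° to 360°, uniform, h = -29): β = 305.3 − 301.3 = 4°, B = 58.7°; Δs = -29·4/58.7 = -1.9761; s = 29.0000 − 1.9761 = 27.0239
θ = 345.6° falls in segment 6 (301.3° to 360°, uniform, h = -29): β = 345.6 − 301.3 = 44.3°, B = 58.7°; Δs = -29·44.3/58.7 = -21.8859; s = 29.0000 − 21.8859 = 7.1141
θ=106.2°: R = R0 + s = 25 + 36.4390 = 61.4390
θ=173.6°: R = R0 + s = 25 + 29.0205 = 54.0205
θ=305.3°: R = R0 + s = 25 + 27.0239 = 52.0239
θ=345.6°: R = R0 + s = 25 + 7.1141 = 32.1141

θ=106.2°: 61.4390
θ=173.6°: 54.0205
θ=305.3°: 52.0239
θ=345.6°: 32.1141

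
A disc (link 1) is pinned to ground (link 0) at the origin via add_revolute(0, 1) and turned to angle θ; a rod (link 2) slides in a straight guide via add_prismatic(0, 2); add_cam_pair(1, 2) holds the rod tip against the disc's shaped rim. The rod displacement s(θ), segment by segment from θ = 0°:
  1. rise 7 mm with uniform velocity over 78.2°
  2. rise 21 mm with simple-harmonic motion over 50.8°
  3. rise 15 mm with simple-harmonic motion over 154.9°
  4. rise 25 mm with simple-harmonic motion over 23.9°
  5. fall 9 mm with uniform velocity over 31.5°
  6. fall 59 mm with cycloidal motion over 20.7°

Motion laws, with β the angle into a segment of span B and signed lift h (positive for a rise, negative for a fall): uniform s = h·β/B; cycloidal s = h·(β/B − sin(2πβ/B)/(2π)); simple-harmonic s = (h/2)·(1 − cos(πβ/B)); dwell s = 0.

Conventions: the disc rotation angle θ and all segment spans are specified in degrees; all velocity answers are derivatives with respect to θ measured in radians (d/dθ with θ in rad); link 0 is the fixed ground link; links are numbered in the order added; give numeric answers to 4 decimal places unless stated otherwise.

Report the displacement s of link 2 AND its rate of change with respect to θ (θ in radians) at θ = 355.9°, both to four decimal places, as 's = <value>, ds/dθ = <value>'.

segment 1 (0° to 78.2°, uniform, h = 7) is passed completely: s = 0.0000 + (7) = 7.0000
segment 2 (78.2° to 129°, simple-harmonic, h = 21) is passed completely: s = 7.0000 + (21) = 28.0000
segment 3 (129° to 283.9°, simple-harmonic, h = 15) is passed completely: s = 28.0000 + (15) = 43.0000
segment 4 (283.9° to 307.8°, simple-harmonic, h = 25) is passed completely: s = 43.0000 + (25) = 68.0000
segment 5 (307.8° to 339.3°, uniform, h = -9) is passed completely: s = 68.0000 + (-9) = 59.0000
θ = 355.9° falls in segment 6 (339.3° to 360°, cycloidal, h = -59): β = 355.9 − 339.3 = 16.6°, B = 20.7°; Δs = -59·(0.8019 − sin(2π·0.8019)/(2π)) = -56.2087; s = 59.0000 − 56.2087 = 2.7913
velocity in seg [339.3°–360°] (cycloidal), θ in radians: β = 16.6° = 0.2897 rad, B = 20.7° = 0.3613 rad; ds/dθ = (h/B)(1 − cos(2πβ/B)) = ((-59)/0.3613)(1 − cos(2π·0.8019)) = -110.960264 mm/rad

s = 2.7913, ds/dθ = -110.9603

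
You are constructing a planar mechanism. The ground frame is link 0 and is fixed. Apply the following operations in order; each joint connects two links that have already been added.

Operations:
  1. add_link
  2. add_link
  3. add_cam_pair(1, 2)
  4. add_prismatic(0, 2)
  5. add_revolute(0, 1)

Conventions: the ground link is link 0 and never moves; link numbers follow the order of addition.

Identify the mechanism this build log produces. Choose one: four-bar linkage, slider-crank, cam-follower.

links: 3 (incl. ground); joints: 1 revolute, 1 prismatic, 1 higher (cam) pair, forming one closed loop
3 links, revolute + prismatic + higher pair in one loop → cam-follower

cam-follower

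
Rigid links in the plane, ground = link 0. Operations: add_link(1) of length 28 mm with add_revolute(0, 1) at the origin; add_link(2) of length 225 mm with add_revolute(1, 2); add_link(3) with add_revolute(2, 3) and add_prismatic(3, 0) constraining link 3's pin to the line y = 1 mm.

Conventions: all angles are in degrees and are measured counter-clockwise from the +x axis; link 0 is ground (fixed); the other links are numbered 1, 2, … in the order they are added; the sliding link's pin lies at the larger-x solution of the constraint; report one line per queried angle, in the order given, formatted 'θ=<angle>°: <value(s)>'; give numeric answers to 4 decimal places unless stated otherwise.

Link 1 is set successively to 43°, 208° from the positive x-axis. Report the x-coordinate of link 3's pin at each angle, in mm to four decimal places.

geometry: r = 28 mm, L = 225 mm, e = 1 mm
θ=43°: crank pin P = (r cos θ, r sin θ) = (20.477904, 19.095954)
θ=43°: h = r sin θ − e = 19.095954 − 1 = 18.095954
θ=43°: x = r cos θ + √(L² − h²) = 20.477904 + 224.271123 = 244.749026
θ=208°: crank pin P = (r cos θ, r sin θ) = (-24.722533, -13.145204)
θ=208°: h = r sin θ − e = -13.145204 − 1 = -14.145204
θ=208°: x = r cos θ + √(L² − h²) = -24.722533 + 224.554922 = 199.832390

θ=43°: 244.7490
θ=208°: 199.8324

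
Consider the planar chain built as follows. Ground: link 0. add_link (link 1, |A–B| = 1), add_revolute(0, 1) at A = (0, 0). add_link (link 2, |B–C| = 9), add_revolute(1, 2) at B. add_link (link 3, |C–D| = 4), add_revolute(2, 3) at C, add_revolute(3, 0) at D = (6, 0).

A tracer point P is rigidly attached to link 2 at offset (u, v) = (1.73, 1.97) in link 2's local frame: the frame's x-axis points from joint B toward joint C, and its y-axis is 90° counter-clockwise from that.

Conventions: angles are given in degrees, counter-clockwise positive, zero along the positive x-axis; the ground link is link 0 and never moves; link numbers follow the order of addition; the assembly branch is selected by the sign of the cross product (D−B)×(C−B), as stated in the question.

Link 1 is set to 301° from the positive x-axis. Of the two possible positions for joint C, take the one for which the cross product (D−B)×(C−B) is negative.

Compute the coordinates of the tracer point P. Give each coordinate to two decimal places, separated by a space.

A=(0,0), D=(6.00,0)
B = A + 1.00·(cos301°, sin301°) = (0.5150, -0.8572)
|BD| = 5.5515
circle(B,9.00) ∩ circle(D,4.00): a=8.6300, h=2.5540
  candidates: C₊=(8.6472,2.9987) cross=14.179; C₋=(9.4359,-2.0481) cross=-14.179
  branch - wants cross < 0 → take C=(9.4359,-2.0481) (cross=-14.179)
ex = (C−B)/|BC| = (0.9912,-0.1323); ey = (0.1323,0.9912)
P = B + 1.73·ex + 1.97·ey = (2.4905,0.8666)

2.49 0.87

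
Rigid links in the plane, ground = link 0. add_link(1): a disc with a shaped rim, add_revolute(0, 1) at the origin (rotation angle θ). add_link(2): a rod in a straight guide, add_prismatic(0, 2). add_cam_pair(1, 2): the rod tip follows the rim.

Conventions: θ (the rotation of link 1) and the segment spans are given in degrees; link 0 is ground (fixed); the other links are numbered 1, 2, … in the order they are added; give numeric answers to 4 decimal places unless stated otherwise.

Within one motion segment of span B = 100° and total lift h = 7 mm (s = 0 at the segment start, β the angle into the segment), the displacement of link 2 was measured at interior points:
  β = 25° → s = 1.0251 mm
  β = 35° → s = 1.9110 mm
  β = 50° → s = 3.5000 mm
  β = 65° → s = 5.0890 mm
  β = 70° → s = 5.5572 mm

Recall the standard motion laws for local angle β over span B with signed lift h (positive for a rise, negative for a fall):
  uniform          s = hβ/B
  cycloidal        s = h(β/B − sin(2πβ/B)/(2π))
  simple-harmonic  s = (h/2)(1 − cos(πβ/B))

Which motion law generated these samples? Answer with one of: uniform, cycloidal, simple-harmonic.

candidates at β/B = r: uniform s = h·r (linear in β); cycloidal s = h·(r − sin(2πr)/(2π)); simple-harmonic s = (h/2)(1 − cos(πr))
β=25°: printed 1.0251 | uniform 1.7500, cycloidal 0.6359, simple-harmonic 1.0251
β=35°: printed 1.9110 | uniform 2.4500, cycloidal 1.5487, simple-harmonic 1.9110
β=50°: printed 3.5000 | uniform 3.5000, cycloidal 3.5000, simple-harmonic 3.5000
β=65°: printed 5.0890 | uniform 4.5500, cycloidal 5.4513, simple-harmonic 5.0890
β=70°: printed 5.5572 | uniform 4.9000, cycloidal 5.9596, simple-harmonic 5.5572
only one law matches every sample → simple-harmonic

simple-harmonic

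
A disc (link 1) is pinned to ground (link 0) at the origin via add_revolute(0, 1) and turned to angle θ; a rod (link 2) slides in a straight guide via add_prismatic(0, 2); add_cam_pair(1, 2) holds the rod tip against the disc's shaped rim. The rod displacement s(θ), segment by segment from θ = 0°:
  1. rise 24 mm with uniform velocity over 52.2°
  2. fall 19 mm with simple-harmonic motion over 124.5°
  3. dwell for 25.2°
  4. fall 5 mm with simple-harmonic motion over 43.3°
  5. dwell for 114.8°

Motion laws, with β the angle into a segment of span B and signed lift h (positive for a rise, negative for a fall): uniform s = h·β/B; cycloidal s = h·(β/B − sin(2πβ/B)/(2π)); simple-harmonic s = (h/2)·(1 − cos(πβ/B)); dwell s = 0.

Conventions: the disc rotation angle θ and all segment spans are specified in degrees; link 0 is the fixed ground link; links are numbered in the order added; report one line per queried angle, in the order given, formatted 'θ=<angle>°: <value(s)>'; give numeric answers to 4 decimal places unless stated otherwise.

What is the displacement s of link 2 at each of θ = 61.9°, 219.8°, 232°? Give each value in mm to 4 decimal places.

segment 1 (0° to 52.2°, uniform, h = 24) is passed completely: s = 0.0000 + (24) = 24.0000
θ = 61.9° falls in segment 2 (52.2° to 176.7°, simple-harmonic, h = -19): β = 61.9 − 52.2 = 9.7°, B = 124.5°; Δs = -19/2·(1 − cos(π·0.0779)) = -0.2832; s = 24.0000 − 0.2832 = 23.7168
segment 2 (52.2° to 176.7°, simple-harmonic, h = -19) is passed completely: s = 24.0000 + (-19) = 5.0000
segment 3 (176.7° to 201.9°, dwell): s unchanged at 5.0000
θ = 219.8° falls in segment 4 (201.9° to 245.2°, simple-harmonic, h = -5): β = 219.8 − 201.9 = 17.9°, B = 43.3°; Δs = -5/2·(1 − cos(π·0.4134)) = -1.8282; s = 5.0000 − 1.8282 = 3.1718
θ = 232° falls in segment 4 (201.9° to 245.2°, simple-harmonic, h = -5): β = 232 − 201.9 = 30.1°, B = 43.3°; Δs = -5/2·(1 − cos(π·0.6952)) = -3.9385; s = 5.0000 − 3.9385 = 1.0615

θ=61.9°: 23.7168
θ=219.8°: 3.1718
θ=232°: 1.0615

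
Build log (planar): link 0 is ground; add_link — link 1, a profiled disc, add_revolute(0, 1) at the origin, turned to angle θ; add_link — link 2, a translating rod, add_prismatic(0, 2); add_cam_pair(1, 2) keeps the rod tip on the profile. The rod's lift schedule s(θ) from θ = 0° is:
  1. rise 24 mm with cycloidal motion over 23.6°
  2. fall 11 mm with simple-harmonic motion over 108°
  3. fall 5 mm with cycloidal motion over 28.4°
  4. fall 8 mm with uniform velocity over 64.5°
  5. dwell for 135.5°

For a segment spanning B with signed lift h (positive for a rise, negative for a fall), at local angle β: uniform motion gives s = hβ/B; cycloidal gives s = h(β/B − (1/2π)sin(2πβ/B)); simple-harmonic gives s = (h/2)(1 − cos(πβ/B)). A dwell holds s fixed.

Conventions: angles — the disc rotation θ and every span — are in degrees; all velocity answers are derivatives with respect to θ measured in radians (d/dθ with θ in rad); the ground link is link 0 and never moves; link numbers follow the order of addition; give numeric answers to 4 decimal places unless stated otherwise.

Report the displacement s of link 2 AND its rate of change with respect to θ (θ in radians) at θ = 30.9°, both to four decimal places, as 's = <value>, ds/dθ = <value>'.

seg 1 [0°–23.6°] cycloidal, h=24: full span → s += 24 → s = 24.0000
seg 2 [23.6°–131.6°] simple-harmonic, h=-11: θ=30.9° here. β=7.3, B=108. -11/2·(1 − cos(π·0.0676)) = -0.1235 → s = 23.8765
velocity in seg [23.6°–131.6°] (simple-harmonic), θ in radians: β = 7.3° = 0.1274 rad, B = 108° = 1.8850 rad; ds/dθ = (πh/(2B)) sin(πβ/B) = (π·(-11)/(2·1.8850)) sin(π·0.0676) = -1.931931 mm/rad

s = 23.8765, ds/dθ = -1.9319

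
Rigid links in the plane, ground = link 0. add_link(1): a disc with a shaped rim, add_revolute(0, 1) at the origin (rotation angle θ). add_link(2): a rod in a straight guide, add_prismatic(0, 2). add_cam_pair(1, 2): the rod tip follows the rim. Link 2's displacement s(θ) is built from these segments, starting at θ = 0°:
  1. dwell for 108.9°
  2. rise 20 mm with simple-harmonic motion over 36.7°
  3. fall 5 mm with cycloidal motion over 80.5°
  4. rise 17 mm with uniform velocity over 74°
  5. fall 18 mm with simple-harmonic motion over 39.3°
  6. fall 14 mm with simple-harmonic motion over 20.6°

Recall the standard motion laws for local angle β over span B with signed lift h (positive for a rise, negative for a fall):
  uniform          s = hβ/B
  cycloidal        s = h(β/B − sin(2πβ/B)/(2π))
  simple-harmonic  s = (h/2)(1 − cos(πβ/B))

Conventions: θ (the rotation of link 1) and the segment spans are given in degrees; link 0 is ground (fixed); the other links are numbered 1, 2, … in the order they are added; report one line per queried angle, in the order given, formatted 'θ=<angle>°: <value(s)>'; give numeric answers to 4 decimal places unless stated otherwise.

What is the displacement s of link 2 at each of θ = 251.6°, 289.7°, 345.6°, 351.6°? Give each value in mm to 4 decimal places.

segment 1 (0° to 108.9°, dwell): s unchanged at 0.0000
segment 2 (108.9° to 145.6°, simple-harmonic, h = 20) is passed completely: s = 0.0000 + (20) = 20.0000
segment 3 (145.6° to 226.1°, cycloidal, h = -5) is passed completely: s = 20.0000 + (-5) = 15.0000
θ = 251.6° falls in segment 4 (226.1° to 300.1°, uniform, h = 17): β = 251.6 − 226.1 = 25.5°, B = 74°; Δs = 17·25.5/74 = 5.8581; s = 15.0000 + 5.8581 = 20.8581
θ = 289.7° falls in segment 4 (226.1° to 300.1°, uniform, h = 17): β = 289.7 − 226.1 = 63.6°, B = 74°; Δs = 17·63.6/74 = 14.6108; s = 15.0000 + 14.6108 = 29.6108
segment 4 (226.1° to 300.1°, uniform, h = 17) is passed completely: s = 15.0000 + (17) = 32.0000
segment 5 (300.1° to 339.4°, simple-harmonic, h = -18) is passed completely: s = 32.0000 + (-18) = 14.0000
θ = 345.6° falls in segment 6 (339.4° to 360°, simple-harmonic, h = -14): β = 345.6 − 339.4 = 6.2°, B = 20.6°; Δs = -14/2·(1 − cos(π·0.3010)) = -2.9028; s = 14.0000 − 2.9028 = 11.0972
θ = 351.6° falls in segment 6 (339.4° to 360°, simple-harmonic, h = -14): β = 351.6 − 339.4 = 12.2°, B = 20.6°; Δs = -14/2·(1 − cos(π·0.5922)) = -9.0000; s = 14.0000 − 9.0000 = 5.0000

θ=251.6°: 20.8581
θ=289.7°: 29.6108
θ=345.6°: 11.0972
θ=351.6°: 5.0000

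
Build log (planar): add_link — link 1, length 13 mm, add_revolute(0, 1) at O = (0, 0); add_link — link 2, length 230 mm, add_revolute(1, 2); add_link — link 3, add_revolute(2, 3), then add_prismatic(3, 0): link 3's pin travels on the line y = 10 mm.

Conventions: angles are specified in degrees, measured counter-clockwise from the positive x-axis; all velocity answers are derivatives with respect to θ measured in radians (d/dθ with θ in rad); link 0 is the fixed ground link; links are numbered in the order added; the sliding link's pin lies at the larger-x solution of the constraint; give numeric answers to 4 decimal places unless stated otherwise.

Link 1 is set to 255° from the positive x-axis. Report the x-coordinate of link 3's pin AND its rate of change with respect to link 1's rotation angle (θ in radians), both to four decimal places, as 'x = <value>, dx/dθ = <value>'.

geometry: r = 13 mm, L = 230 mm, e = 10 mm
crank pin P = (r cos θ, r sin θ) = (-3.364648, -12.557036)
h = r sin θ − e = -12.557036 − 10 = -22.557036
x = r cos θ + √(L² − h²) = -3.364648 + 228.891197 = 225.526550
dx/dθ = −r sin θ − h·r cos θ/√(L² − h²) (θ in radians; h = -22.557036) = 12.225453

x = 225.5265, dx/dθ = 12.2255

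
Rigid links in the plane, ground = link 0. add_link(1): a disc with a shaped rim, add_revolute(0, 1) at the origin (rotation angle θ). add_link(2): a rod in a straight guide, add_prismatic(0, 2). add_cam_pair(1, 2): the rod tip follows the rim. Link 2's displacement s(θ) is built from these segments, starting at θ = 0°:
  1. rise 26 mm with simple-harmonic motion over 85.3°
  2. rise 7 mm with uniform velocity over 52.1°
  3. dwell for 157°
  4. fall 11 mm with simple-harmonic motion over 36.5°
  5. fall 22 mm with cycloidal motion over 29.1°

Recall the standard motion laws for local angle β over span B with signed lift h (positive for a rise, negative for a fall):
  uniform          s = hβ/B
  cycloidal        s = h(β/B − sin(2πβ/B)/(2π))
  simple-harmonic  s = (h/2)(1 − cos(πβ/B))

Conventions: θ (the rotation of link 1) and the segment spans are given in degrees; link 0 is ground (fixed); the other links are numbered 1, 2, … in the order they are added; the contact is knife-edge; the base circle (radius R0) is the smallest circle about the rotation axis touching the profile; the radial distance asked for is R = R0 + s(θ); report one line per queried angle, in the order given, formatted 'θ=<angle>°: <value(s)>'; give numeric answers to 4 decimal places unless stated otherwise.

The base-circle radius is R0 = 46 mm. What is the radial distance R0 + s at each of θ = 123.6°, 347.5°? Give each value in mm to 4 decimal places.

segment 1 (0° to 85.3°, simple-harmonic, h = 26) is passed completely: s = 0.0000 + (26) = 26.0000
θ = 123.6° falls in segment 2 (85.3° to 137.4°, uniform, h = 7): β = 123.6 − 85.3 = 38.3°, B = 52.1°; Δs = 7·38.3/52.1 = 5.1459; s = 26.0000 + 5.1459 = 31.1459
segment 2 (85.3° to 137.4°, uniform, h = 7) is passed completely: s = 26.0000 + (7) = 33.0000
segment 3 (137.4° to 294.4°, dwell): s unchanged at 33.0000
segment 4 (294.4° to 330.9°, simple-harmonic, h = -11) is passed completely: s = 33.0000 + (-11) = 22.0000
θ = 347.5° falls in segment 5 (330.9° to 360°, cycloidal, h = -22): β = 347.5 − 330.9 = 16.6°, B = 29.1°; Δs = -22·(0.5704 − sin(2π·0.5704)/(2π)) = -14.0495; s = 22.0000 − 14.0495 = 7.9505
θ=123.6°: R = R0 + s = 46 + 31.1459 = 77.1459
θ=347.5°: R = R0 + s = 46 + 7.9505 = 53.9505

θ=123.6°: 77.1459
θ=347.5°: 53.9505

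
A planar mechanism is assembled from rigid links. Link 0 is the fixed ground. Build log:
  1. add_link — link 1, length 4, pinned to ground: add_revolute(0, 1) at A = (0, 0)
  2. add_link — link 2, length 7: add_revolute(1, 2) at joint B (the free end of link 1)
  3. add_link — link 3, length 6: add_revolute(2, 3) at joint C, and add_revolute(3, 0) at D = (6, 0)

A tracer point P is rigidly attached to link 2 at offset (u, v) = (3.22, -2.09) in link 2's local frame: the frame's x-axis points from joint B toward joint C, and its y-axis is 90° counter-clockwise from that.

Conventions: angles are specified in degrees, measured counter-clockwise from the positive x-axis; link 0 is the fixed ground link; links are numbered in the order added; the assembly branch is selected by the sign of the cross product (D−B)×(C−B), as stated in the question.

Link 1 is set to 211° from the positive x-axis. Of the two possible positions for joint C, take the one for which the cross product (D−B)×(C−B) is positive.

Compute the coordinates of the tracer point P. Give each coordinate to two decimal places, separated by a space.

A=(0,0), D=(6.00,0)
B = A + 4.00·(cos211°, sin211°) = (-3.4287, -2.0602)
|BD| = 9.6511
circle(B,7.00) ∩ circle(D,6.00): a=5.4991, h=4.3313
  candidates: C₊=(1.0191,3.3452) cross=41.802; C₋=(2.8682,-5.1178) cross=-41.802
  branch + wants cross > 0 → take C=(1.0191,3.3452) (cross=41.802)
ex = (C−B)/|BC| = (0.6354,0.7722); ey = (-0.7722,0.6354)
P = B + 3.22·ex + -2.09·ey = (0.2312,-0.9017)

0.23 -0.90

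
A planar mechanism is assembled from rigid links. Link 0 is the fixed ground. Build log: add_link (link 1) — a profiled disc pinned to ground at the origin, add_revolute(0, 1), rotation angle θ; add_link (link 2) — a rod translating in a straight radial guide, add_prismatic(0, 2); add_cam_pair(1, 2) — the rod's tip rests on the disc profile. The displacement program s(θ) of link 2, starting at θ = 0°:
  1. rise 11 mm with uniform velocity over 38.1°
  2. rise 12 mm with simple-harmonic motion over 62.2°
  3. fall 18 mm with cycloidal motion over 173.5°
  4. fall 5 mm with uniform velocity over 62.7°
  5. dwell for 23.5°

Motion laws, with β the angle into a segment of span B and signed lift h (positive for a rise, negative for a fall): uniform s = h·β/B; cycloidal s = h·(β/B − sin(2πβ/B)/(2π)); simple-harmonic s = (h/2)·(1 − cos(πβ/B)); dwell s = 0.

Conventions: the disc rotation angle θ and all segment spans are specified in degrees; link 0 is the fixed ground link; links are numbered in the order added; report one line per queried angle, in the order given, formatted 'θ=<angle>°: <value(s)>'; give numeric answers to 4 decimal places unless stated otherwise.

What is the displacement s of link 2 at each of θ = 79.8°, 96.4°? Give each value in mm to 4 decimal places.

seg 1 [0°–38.1°] uniform, h=11: full span → s += 11 → s = 11.0000
seg 2 [38.1°–100.3°] simple-harmonic, h=12: θ=79.8° here. β=41.7, B=62.2. 12/2·(1 − cos(π·0.6704)) = 9.0610 → s = 20.0610
seg 2 [38.1°–100.3°] simple-harmonic, h=12: θ=96.4° here. β=58.3, B=62.2. 12/2·(1 − cos(π·0.9373)) = 11.8840 → s = 22.8840

θ=79.8°: 20.0610
θ=96.4°: 22.8840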